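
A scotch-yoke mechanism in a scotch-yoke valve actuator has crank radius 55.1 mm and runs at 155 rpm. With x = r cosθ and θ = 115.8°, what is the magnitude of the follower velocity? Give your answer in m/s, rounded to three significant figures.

0.805

ω = 16.23 rad/s (from 155 rpm).
x = r cosθ ⇒ ẋ = −rω sinθ.
|v| = rω|sinθ| = 0.0551·16.23·|sin 115.8°| = 0.80521 m/s.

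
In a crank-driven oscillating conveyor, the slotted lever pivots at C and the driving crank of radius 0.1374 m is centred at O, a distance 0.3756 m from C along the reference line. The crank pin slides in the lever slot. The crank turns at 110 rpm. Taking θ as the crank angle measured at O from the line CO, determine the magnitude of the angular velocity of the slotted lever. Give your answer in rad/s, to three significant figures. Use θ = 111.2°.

ω = 11.52 rad/s (from 110 rpm).
Crank pin A relative to C: A = (d + r cosθ, r sinθ); lever angle φ = atan2(r sinθ, d + r cosθ).
Differentiating tanφ: φ̇ = rω(d cosθ + r)/(d² + r² + 2dr cosθ).
d² + r² + 2dr cosθ = |CA|² = 0.122629 m²;  d cosθ + r = +0.0015738 m.
|ω_lever| = |0.1374·11.52·+0.0015738| / 0.122629 = 0.020313 rad/s.

0.0203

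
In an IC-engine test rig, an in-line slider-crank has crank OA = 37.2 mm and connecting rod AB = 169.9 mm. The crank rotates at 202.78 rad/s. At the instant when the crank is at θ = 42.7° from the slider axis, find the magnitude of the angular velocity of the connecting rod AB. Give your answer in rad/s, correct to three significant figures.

ω = 202.8 rad/s
The rod makes angle φ with the slider axis where L sinφ = r sinθ; differentiating, L cosφ·φ̇ = r ω cosθ.
L cosφ = √(L² − r² sin²θ) = 0.16802 m.
|ω_rod| = r ω |cosθ| / √(L² − r² sin²θ) = 0.0372·202.8·0.73491/0.16802 = 32.995 rad/s.

33.0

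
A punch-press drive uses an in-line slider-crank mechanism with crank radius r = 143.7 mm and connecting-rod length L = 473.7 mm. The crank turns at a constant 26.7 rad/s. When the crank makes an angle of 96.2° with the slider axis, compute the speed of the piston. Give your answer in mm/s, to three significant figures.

ω = 26.7 rad/s
For an in-line slider-crank, x = r cosθ + √(L² − r² sin²θ), so v = −rω sinθ·[1 + r cosθ/√(L² − r² sin²θ)].
With r = 0.1437 m, L = 0.4737 m, θ = 96.2°: √(L² − r² sin²θ) = 0.45164 m.
v = −0.1437·26.7·0.99415·[1 + 0.1437·-0.10800/0.45164] = -3.6833 m/s.
|v| = 3.6833 m/s = 3683.3 mm/s.

3680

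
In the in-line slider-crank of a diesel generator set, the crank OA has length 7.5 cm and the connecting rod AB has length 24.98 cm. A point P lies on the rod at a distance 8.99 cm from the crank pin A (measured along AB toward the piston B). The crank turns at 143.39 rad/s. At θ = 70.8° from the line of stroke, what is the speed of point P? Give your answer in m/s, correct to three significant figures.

ω = 143.4 rad/s.  Crank-pin speed |V_A| = rω = 10.754 m/s, perpendicular to OA.
Rod angle: sinφ = −(r/L) sinθ ⇒ φ = -16.472°; ω_rod = −rω cosθ/√(L²−r²sin²θ) = -14.764 rad/s.
V_P = V_A + ω_rod × AP, with AP = 0.0899 m along the rod.
Components: V_Px = −rω sinθ − a·ω_rod·sinφ = -10.532 m/s;  V_Py = rω cosθ + a·ω_rod·cosφ = +2.2639 m/s.
|V_P| = √(V_Px² + V_Py²) = 10.773 m/s.

10.8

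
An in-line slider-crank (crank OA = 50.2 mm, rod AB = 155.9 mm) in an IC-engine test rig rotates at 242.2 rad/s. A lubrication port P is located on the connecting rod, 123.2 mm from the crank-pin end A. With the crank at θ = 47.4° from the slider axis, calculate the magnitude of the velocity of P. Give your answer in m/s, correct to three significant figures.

ω = 242.2 rad/s.  Crank-pin speed |V_A| = rω = 12.158 m/s, perpendicular to OA.
Rod angle: sinφ = −(r/L) sinθ ⇒ φ = -13.711°; ω_rod = −rω cosθ/√(L²−r²sin²θ) = -54.337 rad/s.
V_P = V_A + ω_rod × AP, with AP = 0.1232 m along the rod.
Components: V_Px = −rω sinθ − a·ω_rod·sinφ = -10.537 m/s;  V_Py = rω cosθ + a·ω_rod·cosφ = +1.7262 m/s.
|V_P| = √(V_Px² + V_Py²) = 10.677 m/s.

10.7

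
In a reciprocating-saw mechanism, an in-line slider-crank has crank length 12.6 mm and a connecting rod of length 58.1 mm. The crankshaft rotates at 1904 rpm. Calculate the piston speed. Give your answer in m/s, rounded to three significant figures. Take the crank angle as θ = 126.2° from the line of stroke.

1.76

ω = 2π·1904/60 = 199.4 rad/s
For an in-line slider-crank, x = r cosθ + √(L² − r² sin²θ), so v = −rω sinθ·[1 + r cosθ/√(L² − r² sin²θ)].
With r = 0.0126 m, L = 0.0581 m, θ = 126.2°: √(L² − r² sin²θ) = 0.057203 m.
v = −0.0126·199.4·0.80696·[1 + 0.0126·-0.59061/0.057203] = -1.7636 m/s.
|v| = 1.7636 m/s.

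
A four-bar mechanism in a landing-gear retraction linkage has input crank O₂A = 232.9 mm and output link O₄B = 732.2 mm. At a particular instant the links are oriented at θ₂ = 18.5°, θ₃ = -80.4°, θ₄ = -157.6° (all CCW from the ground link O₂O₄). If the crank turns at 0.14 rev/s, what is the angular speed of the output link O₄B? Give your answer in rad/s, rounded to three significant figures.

ω₂ = 0.8796 rad/s (from 0.14 rev/s).
Differentiating the loop-closure r₂e^{iθ₂}+r₃e^{iθ₃}=r₁+r₄e^{iθ₄} gives r₂ω₂e^{iθ₂}+r₃ω₃e^{iθ₃}=r₄ω₄e^{iθ₄}.
Eliminating the other unknown: ω₄ = r₂ω₂ sin(θ₂−θ₃) / [r₄ sin(θ₄−θ₃)].
Numerator sine = +0.98796; denominator sine = -0.97515.
Result = 0.2329·0.8796·(+0.98796) / (0.7322·(-0.97515)) = -0.28348 rad/s; magnitude 0.28348 rad/s.

0.283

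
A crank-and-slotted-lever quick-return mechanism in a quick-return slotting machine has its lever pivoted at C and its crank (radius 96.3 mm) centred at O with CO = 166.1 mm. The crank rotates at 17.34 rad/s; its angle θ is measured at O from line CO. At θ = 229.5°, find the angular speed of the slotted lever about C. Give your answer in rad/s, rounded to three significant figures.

1.20

ω = 17.34 rad/s
Crank pin A relative to C: A = (d + r cosθ, r sinθ); lever angle φ = atan2(r sinθ, d + r cosθ).
Differentiating tanφ: φ̇ = rω(d cosθ + r)/(d² + r² + 2dr cosθ).
d² + r² + 2dr cosθ = |CA|² = 0.0160865 m²;  d cosθ + r = -0.011573 m.
|ω_lever| = |0.0963·17.34·-0.011573| / 0.0160865 = 1.2014 rad/s.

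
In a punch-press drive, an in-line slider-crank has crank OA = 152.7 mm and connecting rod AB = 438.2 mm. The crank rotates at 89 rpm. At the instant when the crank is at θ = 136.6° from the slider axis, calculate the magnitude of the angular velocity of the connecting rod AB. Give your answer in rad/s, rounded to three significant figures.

2.43

ω = 9.32 rad/s (converted from 89 rpm).
The rod makes angle φ with the slider axis where L sinφ = r sinθ; differentiating, L cosφ·φ̇ = r ω cosθ.
L cosφ = √(L² − r² sin²θ) = 0.42545 m.
|ω_rod| = r ω |cosθ| / √(L² − r² sin²θ) = 0.1527·9.32·0.72657/0.42545 = 2.4304 rad/s.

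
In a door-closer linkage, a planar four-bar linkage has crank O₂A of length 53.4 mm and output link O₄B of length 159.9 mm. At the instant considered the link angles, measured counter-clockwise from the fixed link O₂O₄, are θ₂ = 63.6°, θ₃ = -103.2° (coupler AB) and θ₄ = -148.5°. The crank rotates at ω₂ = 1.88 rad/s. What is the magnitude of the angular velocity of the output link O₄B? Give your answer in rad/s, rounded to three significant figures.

ω₂ = 1.88 rad/s
Differentiating the loop-closure r₂e^{iθ₂}+r₃e^{iθ₃}=r₁+r₄e^{iθ₄} gives r₂ω₂e^{iθ₂}+r₃ω₃e^{iθ₃}=r₄ω₄e^{iθ₄}.
Eliminating the other unknown: ω₄ = r₂ω₂ sin(θ₂−θ₃) / [r₄ sin(θ₄−θ₃)].
Numerator sine = +0.22835; denominator sine = -0.71080.
Result = 0.0534·1.88·(+0.22835) / (0.1599·(-0.71080)) = -0.2017 rad/s; magnitude 0.2017 rad/s.

0.202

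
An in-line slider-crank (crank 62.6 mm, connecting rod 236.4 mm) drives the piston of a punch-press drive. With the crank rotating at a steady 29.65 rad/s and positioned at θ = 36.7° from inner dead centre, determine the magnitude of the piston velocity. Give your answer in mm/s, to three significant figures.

1350

ω = 29.65 rad/s
For an in-line slider-crank, x = r cosθ + √(L² − r² sin²θ), so v = −rω sinθ·[1 + r cosθ/√(L² − r² sin²θ)].
With r = 0.0626 m, L = 0.2364 m, θ = 36.7°: √(L² − r² sin²θ) = 0.23342 m.
v = −0.0626·29.65·0.59763·[1 + 0.0626·0.80178/0.23342] = -1.3478 m/s.
|v| = 1.3478 m/s = 1347.8 mm/s.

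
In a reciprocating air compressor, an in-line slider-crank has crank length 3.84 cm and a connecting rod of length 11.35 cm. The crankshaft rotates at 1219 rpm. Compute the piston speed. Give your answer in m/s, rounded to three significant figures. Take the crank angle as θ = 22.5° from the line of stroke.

ω = 2π·1219/60 = 127.7 rad/s
For an in-line slider-crank, x = r cosθ + √(L² − r² sin²θ), so v = −rω sinθ·[1 + r cosθ/√(L² − r² sin²θ)].
With r = 0.0384 m, L = 0.1135 m, θ = 22.5°: √(L² − r² sin²θ) = 0.11254 m.
v = −0.0384·127.7·0.38268·[1 + 0.0384·0.92388/0.11254] = -2.4672 m/s.
|v| = 2.4672 m/s.

2.47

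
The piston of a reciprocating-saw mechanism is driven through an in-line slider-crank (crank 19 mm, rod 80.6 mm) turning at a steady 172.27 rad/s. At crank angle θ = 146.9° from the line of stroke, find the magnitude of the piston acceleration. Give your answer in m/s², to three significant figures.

417

ω = 172.3 rad/s
x(θ) = r cosθ + √(L² − r² sin²θ); with ω constant, a = ω²·d²x/dθ².
d²x/dθ² = −r cosθ − r²(cos2θ)/√u − r⁴ sin²2θ/(4u^{3/2}),  u = L² − r² sin²θ = 0.0063887 m².
Substituting r = 0.019 m, L = 0.0806 m, θ = 146.9°: d²x/dθ² = +0.014041 m.
a = ω²·d²x/dθ² = (172.3)²·(+0.014041) = +416.68 m/s²;  |a| = 416.68 m/s².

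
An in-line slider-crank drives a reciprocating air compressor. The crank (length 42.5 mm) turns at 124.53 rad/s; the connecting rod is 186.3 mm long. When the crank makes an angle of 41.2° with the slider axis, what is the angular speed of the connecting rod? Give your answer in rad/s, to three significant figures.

21.6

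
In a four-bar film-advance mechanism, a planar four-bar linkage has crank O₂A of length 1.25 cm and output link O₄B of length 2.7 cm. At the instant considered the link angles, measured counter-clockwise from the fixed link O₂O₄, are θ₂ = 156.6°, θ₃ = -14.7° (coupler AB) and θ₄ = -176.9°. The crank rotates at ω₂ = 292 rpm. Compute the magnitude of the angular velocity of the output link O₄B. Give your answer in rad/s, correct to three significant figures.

ω₂ = 30.58 rad/s (from 292 rpm).
Differentiating the loop-closure r₂e^{iθ₂}+r₃e^{iθ₃}=r₁+r₄e^{iθ₄} gives r₂ω₂e^{iθ₂}+r₃ω₃e^{iθ₃}=r₄ω₄e^{iθ₄}.
Eliminating the other unknown: ω₄ = r₂ω₂ sin(θ₂−θ₃) / [r₄ sin(θ₄−θ₃)].
Numerator sine = +0.15126; denominator sine = -0.30570.
Result = 0.0125·30.58·(+0.15126) / (0.027·(-0.30570)) = -7.0048 rad/s; magnitude 7.0048 rad/s.

7.00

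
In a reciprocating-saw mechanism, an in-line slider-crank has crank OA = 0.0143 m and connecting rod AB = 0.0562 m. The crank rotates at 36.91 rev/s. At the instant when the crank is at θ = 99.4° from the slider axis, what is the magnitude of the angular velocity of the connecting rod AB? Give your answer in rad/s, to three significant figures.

ω = 231.9 rad/s (converted from 36.91 rev/s).
The rod makes angle φ with the slider axis where L sinφ = r sinθ; differentiating, L cosφ·φ̇ = r ω cosθ.
L cosφ = √(L² − r² sin²θ) = 0.0544 m.
|ω_rod| = r ω |cosθ| / √(L² − r² sin²θ) = 0.0143·231.9·0.16333/0.0544 = 9.9566 rad/s.

9.96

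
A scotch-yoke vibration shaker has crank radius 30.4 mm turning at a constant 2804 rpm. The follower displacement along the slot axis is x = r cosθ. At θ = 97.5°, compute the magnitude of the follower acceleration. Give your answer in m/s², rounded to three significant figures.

ω = 293.6 rad/s (from 2804 rpm).
x = r cosθ ⇒ ẍ = −rω² cosθ (ω constant).
|a| = rω²|cosθ| = 0.0304·(293.6)²·|cos 97.5°| = 342.12 m/s².

342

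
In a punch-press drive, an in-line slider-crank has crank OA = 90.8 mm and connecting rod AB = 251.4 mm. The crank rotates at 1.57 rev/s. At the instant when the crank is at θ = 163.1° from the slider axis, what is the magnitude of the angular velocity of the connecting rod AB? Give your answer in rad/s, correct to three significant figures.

ω = 9.865 rad/s (converted from 1.57 rev/s).
The rod makes angle φ with the slider axis where L sinφ = r sinθ; differentiating, L cosφ·φ̇ = r ω cosθ.
L cosφ = √(L² − r² sin²θ) = 0.25001 m.
|ω_rod| = r ω |cosθ| / √(L² − r² sin²θ) = 0.0908·9.865·0.95681/0.25001 = 3.428 rad/s.

3.43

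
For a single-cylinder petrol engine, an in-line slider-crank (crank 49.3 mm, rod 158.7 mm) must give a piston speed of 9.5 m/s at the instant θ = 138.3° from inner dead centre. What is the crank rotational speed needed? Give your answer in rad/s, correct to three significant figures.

380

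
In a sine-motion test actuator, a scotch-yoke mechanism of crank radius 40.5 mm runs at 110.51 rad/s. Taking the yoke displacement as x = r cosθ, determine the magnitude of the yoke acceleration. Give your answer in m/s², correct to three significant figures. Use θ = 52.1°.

ω = 110.5 rad/s
x = r cosθ ⇒ ẍ = −rω² cosθ (ω constant).
|a| = rω²|cosθ| = 0.0405·(110.5)²·|cos 52.1°| = 303.83 m/s².

304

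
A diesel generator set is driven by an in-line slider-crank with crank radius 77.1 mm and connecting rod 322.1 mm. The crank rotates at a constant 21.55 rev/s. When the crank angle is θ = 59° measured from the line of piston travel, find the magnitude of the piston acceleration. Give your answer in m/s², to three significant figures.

570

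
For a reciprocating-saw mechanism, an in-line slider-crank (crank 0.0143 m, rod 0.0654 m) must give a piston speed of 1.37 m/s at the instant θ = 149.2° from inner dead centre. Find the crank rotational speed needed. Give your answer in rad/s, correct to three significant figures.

231

For an in-line slider-crank, |v_piston| = rω|sinθ|·[1 + r cosθ/√(L² − r² sin²θ)].
With r = 0.0143 m, L = 0.0654 m, θ = 149.2°: the bracketed kinematic factor |dx/dθ| = 0.0059383 m.
ω = v/|dx/dθ| = 1.37/0.0059383 = 230.71 rad/s.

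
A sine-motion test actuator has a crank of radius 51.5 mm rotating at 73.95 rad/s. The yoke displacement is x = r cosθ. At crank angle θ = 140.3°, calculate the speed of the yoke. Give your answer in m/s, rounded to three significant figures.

ω = 73.95 rad/s
x = r cosθ ⇒ ẋ = −rω sinθ.
|v| = rω|sinθ| = 0.0515·73.95·|sin 140.3°| = 2.4327 m/s.

2.43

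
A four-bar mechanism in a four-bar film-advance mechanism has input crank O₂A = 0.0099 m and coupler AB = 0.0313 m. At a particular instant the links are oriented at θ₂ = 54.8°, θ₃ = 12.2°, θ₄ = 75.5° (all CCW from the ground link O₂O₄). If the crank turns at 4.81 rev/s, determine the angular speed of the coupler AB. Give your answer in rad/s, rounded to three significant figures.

ω₂ = 30.22 rad/s (from 4.81 rev/s).
Differentiating the loop-closure r₂e^{iθ₂}+r₃e^{iθ₃}=r₁+r₄e^{iθ₄} gives r₂ω₂e^{iθ₂}+r₃ω₃e^{iθ₃}=r₄ω₄e^{iθ₄}.
Eliminating the other unknown: ω₃ = r₂ω₂ sin(θ₄−θ₂) / [r₃ sin(θ₃−θ₄)].
Numerator sine = +0.35347; denominator sine = -0.89337.
Result = 0.0099·30.22·(+0.35347) / (0.0313·(-0.89337)) = -3.7822 rad/s; magnitude 3.7822 rad/s.

3.78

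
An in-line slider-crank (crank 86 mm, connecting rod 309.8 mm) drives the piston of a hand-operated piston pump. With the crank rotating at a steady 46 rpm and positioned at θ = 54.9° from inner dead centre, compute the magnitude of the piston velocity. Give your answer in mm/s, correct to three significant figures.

ω = 2π·46/60 = 4.817 rad/s
For an in-line slider-crank, x = r cosθ + √(L² − r² sin²θ), so v = −rω sinθ·[1 + r cosθ/√(L² − r² sin²θ)].
With r = 0.086 m, L = 0.3098 m, θ = 54.9°: √(L² − r² sin²θ) = 0.3017 m.
v = −0.086·4.817·0.81815·[1 + 0.086·0.57501/0.3017] = -0.39449 m/s.
|v| = 0.39449 m/s = 394.49 mm/s.

394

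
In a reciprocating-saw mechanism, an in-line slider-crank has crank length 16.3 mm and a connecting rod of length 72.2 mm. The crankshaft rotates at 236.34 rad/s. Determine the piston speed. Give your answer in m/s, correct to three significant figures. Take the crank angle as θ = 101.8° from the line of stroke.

ω = 236.3 rad/s
For an in-line slider-crank, x = r cosθ + √(L² − r² sin²θ), so v = −rω sinθ·[1 + r cosθ/√(L² − r² sin²θ)].
With r = 0.0163 m, L = 0.0722 m, θ = 101.8°: √(L² − r² sin²θ) = 0.070415 m.
v = −0.0163·236.3·0.97887·[1 + 0.0163·-0.20450/0.070415] = -3.5924 m/s.
|v| = 3.5924 m/s.

3.59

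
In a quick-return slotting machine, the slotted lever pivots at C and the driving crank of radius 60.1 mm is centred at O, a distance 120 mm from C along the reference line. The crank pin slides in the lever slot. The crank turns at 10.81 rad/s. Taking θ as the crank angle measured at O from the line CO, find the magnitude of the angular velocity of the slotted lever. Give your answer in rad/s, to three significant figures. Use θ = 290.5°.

ω = 10.81 rad/s
Crank pin A relative to C: A = (d + r cosθ, r sinθ); lever angle φ = atan2(r sinθ, d + r cosθ).
Differentiating tanφ: φ̇ = rω(d cosθ + r)/(d² + r² + 2dr cosθ).
d² + r² + 2dr cosθ = |CA|² = 0.0230634 m²;  d cosθ + r = +0.10212 m.
|ω_lever| = |0.0601·10.81·+0.10212| / 0.0230634 = 2.8768 rad/s.

2.88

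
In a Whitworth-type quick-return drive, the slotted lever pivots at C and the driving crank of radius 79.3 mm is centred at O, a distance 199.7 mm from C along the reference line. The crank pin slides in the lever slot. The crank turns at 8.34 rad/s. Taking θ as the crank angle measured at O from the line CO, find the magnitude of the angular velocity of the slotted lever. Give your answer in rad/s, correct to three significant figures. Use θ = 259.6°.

0.707

ω = 8.34 rad/s
Crank pin A relative to C: A = (d + r cosθ, r sinθ); lever angle φ = atan2(r sinθ, d + r cosθ).
Differentiating tanφ: φ̇ = rω(d cosθ + r)/(d² + r² + 2dr cosθ).
d² + r² + 2dr cosθ = |CA|² = 0.0404511 m²;  d cosθ + r = +0.04325 m.
|ω_lever| = |0.0793·8.34·+0.04325| / 0.0404511 = 0.70713 rad/s.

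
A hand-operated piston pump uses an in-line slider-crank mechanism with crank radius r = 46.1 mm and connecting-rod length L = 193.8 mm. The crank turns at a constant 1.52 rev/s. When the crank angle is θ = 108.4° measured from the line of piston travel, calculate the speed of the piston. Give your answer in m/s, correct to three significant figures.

ω = 2π·1.52 = 9.55 rad/s
For an in-line slider-crank, x = r cosθ + √(L² − r² sin²θ), so v = −rω sinθ·[1 + r cosθ/√(L² − r² sin²θ)].
With r = 0.0461 m, L = 0.1938 m, θ = 108.4°: √(L² − r² sin²θ) = 0.1888 m.
v = −0.0461·9.55·0.94888·[1 + 0.0461·-0.31565/0.1888] = -0.38557 m/s.
|v| = 0.38557 m/s.

0.386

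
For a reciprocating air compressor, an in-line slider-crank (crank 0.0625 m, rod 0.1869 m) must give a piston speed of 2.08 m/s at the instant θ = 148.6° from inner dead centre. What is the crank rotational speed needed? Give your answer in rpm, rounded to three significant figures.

859

For an in-line slider-crank, |v_piston| = rω|sinθ|·[1 + r cosθ/√(L² − r² sin²θ)].
With r = 0.0625 m, L = 0.1869 m, θ = 148.6°: the bracketed kinematic factor |dx/dθ| = 0.023124 m.
ω = v/|dx/dθ| = 2.08/0.023124 = 89.949 rad/s.
N = 60ω/(2π) = 858.95 rpm.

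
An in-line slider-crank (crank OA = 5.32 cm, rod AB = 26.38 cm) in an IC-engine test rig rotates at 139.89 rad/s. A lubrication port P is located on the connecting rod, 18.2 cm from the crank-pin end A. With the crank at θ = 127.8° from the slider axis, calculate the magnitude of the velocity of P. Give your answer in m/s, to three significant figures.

5.56

ω = 139.9 rad/s.  Crank-pin speed |V_A| = rω = 7.4421 m/s, perpendicular to OA.
Rod angle: sinφ = −(r/L) sinθ ⇒ φ = -9.169°; ω_rod = −rω cosθ/√(L²−r²sin²θ) = +17.515 rad/s.
V_P = V_A + ω_rod × AP, with AP = 0.182 m along the rod.
Components: V_Px = −rω sinθ − a·ω_rod·sinφ = -5.3725 m/s;  V_Py = rω cosθ + a·ω_rod·cosφ = -1.4144 m/s.
|V_P| = √(V_Px² + V_Py²) = 5.5556 m/s.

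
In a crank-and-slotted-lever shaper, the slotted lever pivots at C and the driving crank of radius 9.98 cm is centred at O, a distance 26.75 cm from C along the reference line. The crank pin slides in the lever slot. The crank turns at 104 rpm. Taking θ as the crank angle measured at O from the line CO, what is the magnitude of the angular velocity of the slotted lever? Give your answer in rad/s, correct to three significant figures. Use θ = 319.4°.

ω = 10.89 rad/s (from 104 rpm).
Crank pin A relative to C: A = (d + r cosθ, r sinθ); lever angle φ = atan2(r sinθ, d + r cosθ).
Differentiating tanφ: φ̇ = rω(d cosθ + r)/(d² + r² + 2dr cosθ).
d² + r² + 2dr cosθ = |CA|² = 0.122056 m²;  d cosθ + r = +0.30291 m.
|ω_lever| = |0.0998·10.89·+0.30291| / 0.122056 = 2.6974 rad/s.

2.70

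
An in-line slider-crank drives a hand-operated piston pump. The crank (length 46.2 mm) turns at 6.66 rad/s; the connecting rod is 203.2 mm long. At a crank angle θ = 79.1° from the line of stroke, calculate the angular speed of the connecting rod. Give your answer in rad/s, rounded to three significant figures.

0.294

ω = 6.66 rad/s
The rod makes angle φ with the slider axis where L sinφ = r sinθ; differentiating, L cosφ·φ̇ = r ω cosθ.
L cosφ = √(L² − r² sin²θ) = 0.19807 m.
|ω_rod| = r ω |cosθ| / √(L² − r² sin²θ) = 0.0462·6.66·0.18910/0.19807 = 0.29375 rad/s.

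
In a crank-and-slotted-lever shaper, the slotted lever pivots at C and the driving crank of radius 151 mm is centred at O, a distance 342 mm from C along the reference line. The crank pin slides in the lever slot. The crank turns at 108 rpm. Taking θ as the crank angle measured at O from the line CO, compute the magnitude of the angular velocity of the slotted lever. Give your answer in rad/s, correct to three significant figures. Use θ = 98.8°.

1.36

ω = 11.31 rad/s (from 108 rpm).
Crank pin A relative to C: A = (d + r cosθ, r sinθ); lever angle φ = atan2(r sinθ, d + r cosθ).
Differentiating tanφ: φ̇ = rω(d cosθ + r)/(d² + r² + 2dr cosθ).
d² + r² + 2dr cosθ = |CA|² = 0.123964 m²;  d cosθ + r = +0.098679 m.
|ω_lever| = |0.151·11.31·+0.098679| / 0.123964 = 1.3594 rad/s.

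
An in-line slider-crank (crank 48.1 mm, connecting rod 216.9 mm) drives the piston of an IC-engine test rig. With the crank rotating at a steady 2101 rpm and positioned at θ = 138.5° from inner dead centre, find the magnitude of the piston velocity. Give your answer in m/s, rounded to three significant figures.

5.83

ω = 2π·2101/60 = 220 rad/s
For an in-line slider-crank, x = r cosθ + √(L² − r² sin²θ), so v = −rω sinθ·[1 + r cosθ/√(L² − r² sin²θ)].
With r = 0.0481 m, L = 0.2169 m, θ = 138.5°: √(L² − r² sin²θ) = 0.21455 m.
v = −0.0481·220·0.66262·[1 + 0.0481·-0.74896/0.21455] = -5.8349 m/s.
|v| = 5.8349 m/s.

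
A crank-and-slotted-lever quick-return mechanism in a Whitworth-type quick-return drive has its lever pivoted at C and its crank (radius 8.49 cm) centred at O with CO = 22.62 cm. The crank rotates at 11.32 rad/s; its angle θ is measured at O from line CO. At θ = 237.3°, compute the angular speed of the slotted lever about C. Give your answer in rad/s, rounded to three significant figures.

ω = 11.32 rad/s
Crank pin A relative to C: A = (d + r cosθ, r sinθ); lever angle φ = atan2(r sinθ, d + r cosθ).
Differentiating tanφ: φ̇ = rω(d cosθ + r)/(d² + r² + 2dr cosθ).
d² + r² + 2dr cosθ = |CA|² = 0.0376245 m²;  d cosθ + r = -0.037302 m.
|ω_lever| = |0.0849·11.32·-0.037302| / 0.0376245 = 0.95284 rad/s.

0.953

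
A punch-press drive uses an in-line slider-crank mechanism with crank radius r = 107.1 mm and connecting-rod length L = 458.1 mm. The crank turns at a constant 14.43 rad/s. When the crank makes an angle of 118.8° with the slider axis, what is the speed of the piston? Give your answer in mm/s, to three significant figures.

1200

ω = 14.43 rad/s
For an in-line slider-crank, x = r cosθ + √(L² − r² sin²θ), so v = −rω sinθ·[1 + r cosθ/√(L² − r² sin²θ)].
With r = 0.1071 m, L = 0.4581 m, θ = 118.8°: √(L² − r² sin²θ) = 0.44838 m.
v = −0.1071·14.43·0.87631·[1 + 0.1071·-0.48175/0.44838] = -1.1985 m/s.
|v| = 1.1985 m/s = 1198.5 mm/s.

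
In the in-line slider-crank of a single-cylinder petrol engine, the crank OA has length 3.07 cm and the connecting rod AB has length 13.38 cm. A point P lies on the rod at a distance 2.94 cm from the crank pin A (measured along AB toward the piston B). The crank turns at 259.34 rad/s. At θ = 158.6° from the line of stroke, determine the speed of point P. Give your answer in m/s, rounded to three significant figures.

6.41

ω = 259.3 rad/s.  Crank-pin speed |V_A| = rω = 7.9617 m/s, perpendicular to OA.
Rod angle: sinφ = −(r/L) sinθ ⇒ φ = -4.802°; ω_rod = −rω cosθ/√(L²−r²sin²θ) = +55.597 rad/s.
V_P = V_A + ω_rod × AP, with AP = 0.0294 m along the rod.
Components: V_Px = −rω sinθ − a·ω_rod·sinφ = -2.7682 m/s;  V_Py = rω cosθ + a·ω_rod·cosφ = -5.784 m/s.
|V_P| = √(V_Px² + V_Py²) = 6.4123 m/s.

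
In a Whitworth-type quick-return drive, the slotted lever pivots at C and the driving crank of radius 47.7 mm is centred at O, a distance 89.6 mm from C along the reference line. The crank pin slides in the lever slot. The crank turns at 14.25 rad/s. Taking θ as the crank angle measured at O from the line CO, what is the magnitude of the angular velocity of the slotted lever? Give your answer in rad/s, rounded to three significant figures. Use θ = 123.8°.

ω = 14.25 rad/s
Crank pin A relative to C: A = (d + r cosθ, r sinθ); lever angle φ = atan2(r sinθ, d + r cosθ).
Differentiating tanφ: φ̇ = rω(d cosθ + r)/(d² + r² + 2dr cosθ).
d² + r² + 2dr cosθ = |CA|² = 0.00554832 m²;  d cosθ + r = -0.0021441 m.
|ω_lever| = |0.0477·14.25·-0.0021441| / 0.00554832 = 0.26267 rad/s.

0.263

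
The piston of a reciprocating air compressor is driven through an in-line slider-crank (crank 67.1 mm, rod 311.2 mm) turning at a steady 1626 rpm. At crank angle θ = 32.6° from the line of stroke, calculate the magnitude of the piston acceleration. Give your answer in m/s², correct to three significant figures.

1820

ω = 2π·1626/60 = 170.3 rad/s
x(θ) = r cosθ + √(L² − r² sin²θ); with ω constant, a = ω²·d²x/dθ².
d²x/dθ² = −r cosθ − r²(cos2θ)/√u − r⁴ sin²2θ/(4u^{3/2}),  u = L² − r² sin²θ = 0.0955385 m².
Substituting r = 0.0671 m, L = 0.3112 m, θ = 32.6°: d²x/dθ² = -0.06278 m.
a = ω²·d²x/dθ² = (170.3)²·(-0.06278) = -1820.2 m/s²;  |a| = 1820.2 m/s².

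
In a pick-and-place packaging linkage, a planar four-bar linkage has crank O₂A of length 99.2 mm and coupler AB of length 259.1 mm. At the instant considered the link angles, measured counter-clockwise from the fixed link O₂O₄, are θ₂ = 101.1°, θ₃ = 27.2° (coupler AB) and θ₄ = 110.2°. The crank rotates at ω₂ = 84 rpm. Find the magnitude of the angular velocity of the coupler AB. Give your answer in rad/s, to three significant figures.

0.537

ω₂ = 8.796 rad/s (from 84 rpm).
Differentiating the loop-closure r₂e^{iθ₂}+r₃e^{iθ₃}=r₁+r₄e^{iθ₄} gives r₂ω₂e^{iθ₂}+r₃ω₃e^{iθ₃}=r₄ω₄e^{iθ₄}.
Eliminating the other unknown: ω₃ = r₂ω₂ sin(θ₄−θ₂) / [r₃ sin(θ₃−θ₄)].
Numerator sine = +0.15816; denominator sine = -0.99255.
Result = 0.0992·8.796·(+0.15816) / (0.2591·(-0.99255)) = -0.53665 rad/s; magnitude 0.53665 rad/s.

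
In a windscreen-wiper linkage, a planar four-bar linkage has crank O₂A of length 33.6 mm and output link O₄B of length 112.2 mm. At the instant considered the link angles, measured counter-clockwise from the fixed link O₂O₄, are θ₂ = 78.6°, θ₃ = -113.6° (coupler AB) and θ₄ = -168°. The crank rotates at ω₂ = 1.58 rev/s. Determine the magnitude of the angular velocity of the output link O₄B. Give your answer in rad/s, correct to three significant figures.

0.773

ω₂ = 9.927 rad/s (from 1.58 rev/s).
Differentiating the loop-closure r₂e^{iθ₂}+r₃e^{iθ₃}=r₁+r₄e^{iθ₄} gives r₂ω₂e^{iθ₂}+r₃ω₃e^{iθ₃}=r₄ω₄e^{iθ₄}.
Eliminating the other unknown: ω₄ = r₂ω₂ sin(θ₂−θ₃) / [r₄ sin(θ₄−θ₃)].
Numerator sine = -0.21132; denominator sine = -0.81310.
Result = 0.0336·9.927·(-0.21132) / (0.1122·(-0.81310)) = +0.77266 rad/s; magnitude 0.77266 rad/s.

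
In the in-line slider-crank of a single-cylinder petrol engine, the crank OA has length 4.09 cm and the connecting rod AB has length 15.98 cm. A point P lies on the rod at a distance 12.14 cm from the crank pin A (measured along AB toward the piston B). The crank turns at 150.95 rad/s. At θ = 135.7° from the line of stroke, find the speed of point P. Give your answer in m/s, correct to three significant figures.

3.85

ω = 150.9 rad/s.  Crank-pin speed |V_A| = rω = 6.1739 m/s, perpendicular to OA.
Rod angle: sinφ = −(r/L) sinθ ⇒ φ = -10.297°; ω_rod = −rω cosθ/√(L²−r²sin²θ) = +28.103 rad/s.
V_P = V_A + ω_rod × AP, with AP = 0.1214 m along the rod.
Components: V_Px = −rω sinθ − a·ω_rod·sinφ = -3.702 m/s;  V_Py = rω cosθ + a·ω_rod·cosφ = -1.0618 m/s.
|V_P| = √(V_Px² + V_Py²) = 3.8513 m/s.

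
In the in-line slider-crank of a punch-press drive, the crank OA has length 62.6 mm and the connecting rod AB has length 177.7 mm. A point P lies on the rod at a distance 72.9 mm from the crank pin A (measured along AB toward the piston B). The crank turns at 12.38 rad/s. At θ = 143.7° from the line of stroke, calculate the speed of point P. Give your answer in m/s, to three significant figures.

0.547

ω = 12.38 rad/s.  Crank-pin speed |V_A| = rω = 0.77499 m/s, perpendicular to OA.
Rod angle: sinφ = −(r/L) sinθ ⇒ φ = -12.038°; ω_rod = −rω cosθ/√(L²−r²sin²θ) = +3.5939 rad/s.
V_P = V_A + ω_rod × AP, with AP = 0.0729 m along the rod.
Components: V_Px = −rω sinθ − a·ω_rod·sinφ = -0.40416 m/s;  V_Py = rω cosθ + a·ω_rod·cosφ = -0.36835 m/s.
|V_P| = √(V_Px² + V_Py²) = 0.54684 m/s.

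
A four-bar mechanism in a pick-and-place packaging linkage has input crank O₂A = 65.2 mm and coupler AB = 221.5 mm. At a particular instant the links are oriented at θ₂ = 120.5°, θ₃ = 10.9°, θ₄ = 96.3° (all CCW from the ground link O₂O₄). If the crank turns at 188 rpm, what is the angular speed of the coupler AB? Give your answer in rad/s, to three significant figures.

2.38

ω₂ = 19.69 rad/s (from 188 rpm).
Differentiating the loop-closure r₂e^{iθ₂}+r₃e^{iθ₃}=r₁+r₄e^{iθ₄} gives r₂ω₂e^{iθ₂}+r₃ω₃e^{iθ₃}=r₄ω₄e^{iθ₄}.
Eliminating the other unknown: ω₃ = r₂ω₂ sin(θ₄−θ₂) / [r₃ sin(θ₃−θ₄)].
Numerator sine = -0.40992; denominator sine = -0.99678.
Result = 0.0652·19.69·(-0.40992) / (0.2215·(-0.99678)) = +2.3832 rad/s; magnitude 2.3832 rad/s.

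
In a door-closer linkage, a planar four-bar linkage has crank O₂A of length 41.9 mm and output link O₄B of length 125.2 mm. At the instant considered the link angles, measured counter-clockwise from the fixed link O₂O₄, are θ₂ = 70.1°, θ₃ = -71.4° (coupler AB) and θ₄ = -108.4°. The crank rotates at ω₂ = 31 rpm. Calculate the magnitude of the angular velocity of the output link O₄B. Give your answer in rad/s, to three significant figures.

ω₂ = 3.246 rad/s (from 31 rpm).
Differentiating the loop-closure r₂e^{iθ₂}+r₃e^{iθ₃}=r₁+r₄e^{iθ₄} gives r₂ω₂e^{iθ₂}+r₃ω₃e^{iθ₃}=r₄ω₄e^{iθ₄}.
Eliminating the other unknown: ω₄ = r₂ω₂ sin(θ₂−θ₃) / [r₄ sin(θ₄−θ₃)].
Numerator sine = +0.62251; denominator sine = -0.60182.
Result = 0.0419·3.246·(+0.62251) / (0.1252·(-0.60182)) = -1.1238 rad/s; magnitude 1.1238 rad/s.

1.12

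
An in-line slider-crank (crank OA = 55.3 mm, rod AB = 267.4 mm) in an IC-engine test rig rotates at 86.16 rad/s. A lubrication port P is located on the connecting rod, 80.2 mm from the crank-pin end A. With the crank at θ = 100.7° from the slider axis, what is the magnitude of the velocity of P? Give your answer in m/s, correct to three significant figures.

ω = 86.16 rad/s.  Crank-pin speed |V_A| = rω = 4.7646 m/s, perpendicular to OA.
Rod angle: sinφ = −(r/L) sinθ ⇒ φ = -11.725°; ω_rod = −rω cosθ/√(L²−r²sin²θ) = +3.3788 rad/s.
V_P = V_A + ω_rod × AP, with AP = 0.0802 m along the rod.
Components: V_Px = −rω sinθ − a·ω_rod·sinφ = -4.6267 m/s;  V_Py = rω cosθ + a·ω_rod·cosφ = -0.61931 m/s.
|V_P| = √(V_Px² + V_Py²) = 4.668 m/s.

4.67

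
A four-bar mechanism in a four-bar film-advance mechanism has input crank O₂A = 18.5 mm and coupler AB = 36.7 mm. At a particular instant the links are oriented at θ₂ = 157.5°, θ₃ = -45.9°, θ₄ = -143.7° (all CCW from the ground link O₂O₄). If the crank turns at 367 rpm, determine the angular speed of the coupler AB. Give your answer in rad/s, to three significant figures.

16.7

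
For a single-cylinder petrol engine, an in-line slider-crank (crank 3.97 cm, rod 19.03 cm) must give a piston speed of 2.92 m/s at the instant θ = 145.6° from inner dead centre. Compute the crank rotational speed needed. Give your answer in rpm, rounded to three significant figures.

1500

For an in-line slider-crank, |v_piston| = rω|sinθ|·[1 + r cosθ/√(L² − r² sin²θ)].
With r = 0.0397 m, L = 0.1903 m, θ = 145.6°: the bracketed kinematic factor |dx/dθ| = 0.018541 m.
ω = v/|dx/dθ| = 2.92/0.018541 = 157.49 rad/s.
N = 60ω/(2π) = 1503.9 rpm.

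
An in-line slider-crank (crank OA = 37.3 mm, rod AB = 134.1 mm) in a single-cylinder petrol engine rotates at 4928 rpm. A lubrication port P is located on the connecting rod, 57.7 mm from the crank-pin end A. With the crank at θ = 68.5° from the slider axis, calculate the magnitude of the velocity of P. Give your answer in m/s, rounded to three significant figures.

19.1

ω = 516.1 rad/s.  Crank-pin speed |V_A| = rω = 19.249 m/s, perpendicular to OA.
Rod angle: sinφ = −(r/L) sinθ ⇒ φ = -14.999°; ω_rod = −rω cosθ/√(L²−r²sin²θ) = -54.464 rad/s.
V_P = V_A + ω_rod × AP, with AP = 0.0577 m along the rod.
Components: V_Px = −rω sinθ − a·ω_rod·sinφ = -18.723 m/s;  V_Py = rω cosθ + a·ω_rod·cosφ = +4.0193 m/s.
|V_P| = √(V_Px² + V_Py²) = 19.149 m/s.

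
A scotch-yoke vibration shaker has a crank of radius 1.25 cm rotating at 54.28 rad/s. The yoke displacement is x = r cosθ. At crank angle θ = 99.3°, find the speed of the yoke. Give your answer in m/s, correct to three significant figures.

ω = 54.28 rad/s
x = r cosθ ⇒ ẋ = −rω sinθ.
|v| = rω|sinθ| = 0.0125·54.28·|sin 99.3°| = 0.66958 m/s.

0.670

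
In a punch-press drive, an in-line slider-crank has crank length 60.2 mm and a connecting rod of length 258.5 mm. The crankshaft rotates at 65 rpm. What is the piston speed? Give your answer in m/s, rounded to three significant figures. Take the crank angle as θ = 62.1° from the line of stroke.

0.402

ω = 2π·65/60 = 6.807 rad/s
For an in-line slider-crank, x = r cosθ + √(L² − r² sin²θ), so v = −rω sinθ·[1 + r cosθ/√(L² − r² sin²θ)].
With r = 0.0602 m, L = 0.2585 m, θ = 62.1°: √(L² − r² sin²θ) = 0.25297 m.
v = −0.0602·6.807·0.88377·[1 + 0.0602·0.46793/0.25297] = -0.40247 m/s.
|v| = 0.40247 m/s.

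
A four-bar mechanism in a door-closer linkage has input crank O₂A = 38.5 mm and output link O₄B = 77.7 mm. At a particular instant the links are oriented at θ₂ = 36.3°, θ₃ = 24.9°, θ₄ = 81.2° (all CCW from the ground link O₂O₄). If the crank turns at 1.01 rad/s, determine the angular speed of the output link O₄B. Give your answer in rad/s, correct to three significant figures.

0.119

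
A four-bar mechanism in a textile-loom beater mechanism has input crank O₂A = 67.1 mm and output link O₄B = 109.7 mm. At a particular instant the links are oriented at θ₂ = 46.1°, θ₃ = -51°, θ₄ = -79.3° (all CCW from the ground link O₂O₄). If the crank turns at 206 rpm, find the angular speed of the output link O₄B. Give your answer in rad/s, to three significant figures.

ω₂ = 21.57 rad/s (from 206 rpm).
Differentiating the loop-closure r₂e^{iθ₂}+r₃e^{iθ₃}=r₁+r₄e^{iθ₄} gives r₂ω₂e^{iθ₂}+r₃ω₃e^{iθ₃}=r₄ω₄e^{iθ₄}.
Eliminating the other unknown: ω₄ = r₂ω₂ sin(θ₂−θ₃) / [r₄ sin(θ₄−θ₃)].
Numerator sine = +0.99233; denominator sine = -0.47409.
Result = 0.0671·21.57·(+0.99233) / (0.1097·(-0.47409)) = -27.619 rad/s; magnitude 27.619 rad/s.

27.6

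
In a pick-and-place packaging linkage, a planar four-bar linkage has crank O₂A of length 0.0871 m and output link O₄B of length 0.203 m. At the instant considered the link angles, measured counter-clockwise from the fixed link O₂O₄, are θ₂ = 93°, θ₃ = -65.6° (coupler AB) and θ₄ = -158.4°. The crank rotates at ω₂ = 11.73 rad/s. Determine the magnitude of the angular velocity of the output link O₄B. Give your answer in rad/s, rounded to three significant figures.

1.84

ω₂ = 11.73 rad/s
Differentiating the loop-closure r₂e^{iθ₂}+r₃e^{iθ₃}=r₁+r₄e^{iθ₄} gives r₂ω₂e^{iθ₂}+r₃ω₃e^{iθ₃}=r₄ω₄e^{iθ₄}.
Eliminating the other unknown: ω₄ = r₂ω₂ sin(θ₂−θ₃) / [r₄ sin(θ₄−θ₃)].
Numerator sine = +0.36488; denominator sine = -0.99881.
Result = 0.0871·11.73·(+0.36488) / (0.203·(-0.99881)) = -1.8386 rad/s; magnitude 1.8386 rad/s.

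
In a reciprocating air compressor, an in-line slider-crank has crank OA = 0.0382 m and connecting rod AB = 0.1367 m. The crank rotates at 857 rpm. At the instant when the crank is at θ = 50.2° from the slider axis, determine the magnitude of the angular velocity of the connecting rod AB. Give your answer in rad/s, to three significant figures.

ω = 89.74 rad/s (converted from 857 rpm).
The rod makes angle φ with the slider axis where L sinφ = r sinθ; differentiating, L cosφ·φ̇ = r ω cosθ.
L cosφ = √(L² − r² sin²θ) = 0.13351 m.
|ω_rod| = r ω |cosθ| / √(L² − r² sin²θ) = 0.0382·89.74·0.64011/0.13351 = 16.436 rad/s.

16.4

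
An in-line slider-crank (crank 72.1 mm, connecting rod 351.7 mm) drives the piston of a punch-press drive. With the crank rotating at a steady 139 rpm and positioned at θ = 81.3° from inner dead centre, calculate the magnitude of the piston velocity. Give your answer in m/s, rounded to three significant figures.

1.07

ω = 2π·139/60 = 14.56 rad/s
For an in-line slider-crank, x = r cosθ + √(L² − r² sin²θ), so v = −rω sinθ·[1 + r cosθ/√(L² − r² sin²θ)].
With r = 0.0721 m, L = 0.3517 m, θ = 81.3°: √(L² − r² sin²θ) = 0.3444 m.
v = −0.0721·14.56·0.98849·[1 + 0.0721·0.15126/0.3444] = -1.0703 m/s.
|v| = 1.0703 m/s.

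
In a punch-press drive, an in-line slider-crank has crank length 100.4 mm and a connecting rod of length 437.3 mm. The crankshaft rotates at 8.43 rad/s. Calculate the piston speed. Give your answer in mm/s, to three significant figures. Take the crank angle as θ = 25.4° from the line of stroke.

ω = 8.43 rad/s
For an in-line slider-crank, x = r cosθ + √(L² − r² sin²θ), so v = −rω sinθ·[1 + r cosθ/√(L² − r² sin²θ)].
With r = 0.1004 m, L = 0.4373 m, θ = 25.4°: √(L² − r² sin²θ) = 0.43517 m.
v = −0.1004·8.43·0.42894·[1 + 0.1004·0.90334/0.43517] = -0.4387 m/s.
|v| = 0.4387 m/s = 438.7 mm/s.

439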